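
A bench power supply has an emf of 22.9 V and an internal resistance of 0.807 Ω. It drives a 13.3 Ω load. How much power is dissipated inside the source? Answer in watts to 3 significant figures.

2.13 W

r is in series with the load, so it carries the full circuit current — the loss in it is I²r.
I = ε / (r + R) = 22.9 / (0.807 + 13.3) = 1.623 A
P_int = I² r = (1.623)² × 0.807 = 2.127 W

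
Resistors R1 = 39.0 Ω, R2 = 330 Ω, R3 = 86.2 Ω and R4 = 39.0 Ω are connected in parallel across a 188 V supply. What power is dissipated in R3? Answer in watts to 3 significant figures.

410 W

R3 sits directly across the source, so P = V²/R with V = 188 V.
P_R3 = V² / R3 = (188)² / 86.2 Ω = 410.0 W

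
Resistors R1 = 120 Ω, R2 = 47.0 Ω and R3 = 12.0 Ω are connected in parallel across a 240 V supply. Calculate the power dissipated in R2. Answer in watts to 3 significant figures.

R2 sits directly across the source, so P = V²/R with V = 240 V.
P_R2 = V² / R2 = (240)² / 47.0 Ω = 1226 W

1230 W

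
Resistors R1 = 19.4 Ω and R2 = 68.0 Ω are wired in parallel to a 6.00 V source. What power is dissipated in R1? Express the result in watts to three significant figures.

1.86 W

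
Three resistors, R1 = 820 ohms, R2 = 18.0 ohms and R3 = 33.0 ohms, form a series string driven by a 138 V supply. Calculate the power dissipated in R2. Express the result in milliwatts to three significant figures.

452 mW

Since the resistors are in series they all carry the loop current I = V/R_total; the power in any one is I²R.
R_total = 820 + 18.0 + 33.0 = 871.0 Ω
I = V / R_total = 138 / 871.0 = 0.1584 A
P_R2 = I² × R2 = (0.1584)² × 18.0 = 0.4519 W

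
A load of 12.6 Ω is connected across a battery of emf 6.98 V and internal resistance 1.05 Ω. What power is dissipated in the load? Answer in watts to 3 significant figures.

3.29 W

Load and internal resistance form a series loop — compute the loop current, then the load power via I²R.
I = ε / (r + R) = 6.98 / (1.05 + 12.6) = 0.5114 A
P_load = I² R = (0.5114)² × 12.6 = 3.295 W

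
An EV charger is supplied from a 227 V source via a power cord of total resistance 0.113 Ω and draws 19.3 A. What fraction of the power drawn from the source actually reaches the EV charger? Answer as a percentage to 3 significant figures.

The power cord carries the full 19.3 A.
P_line = I² R_line = (19.30)² × 0.113 = 42.09 W
P_source = V I = 227 × 19.30 = 4381 W; P_load = 4339 W
η = P_load / P_source = 4339 / 4381 = 0.9904

99.0 %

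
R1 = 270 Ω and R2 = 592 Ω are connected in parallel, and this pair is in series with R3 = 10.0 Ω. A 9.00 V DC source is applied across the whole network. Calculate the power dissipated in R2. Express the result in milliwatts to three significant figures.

123 mW

Collapse the R1‖R2 pair into one equivalent R_p; then R_p and R3 form a series string.
R_p = (270×592)/(270+592) = 185.4 Ω
R_total = R_p + 10.0 = 185.4 + 10.0 = 195.4 Ω
I = V / R_total = 9.00 / 195.4 = 0.04605 A
Voltage across the parallel pair: V_p = I × R_p = 0.04605 × 185.4 = 8.539 V
R2 has V_p across it, so P = V_p²/R2.
P_R2 = (8.539)² / 592 = 0.1232 W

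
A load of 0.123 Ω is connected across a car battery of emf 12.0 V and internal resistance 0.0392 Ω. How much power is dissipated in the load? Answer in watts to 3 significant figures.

The internal resistance and the load are in series, so the same I flows through both; get I from ε/(r+R), then I²R for the load.
I = ε / (r + R) = 12.0 / (0.0392 + 0.123) = 73.98 A
P_load = I² R = (73.98)² × 0.123 = 673.2 W

673 W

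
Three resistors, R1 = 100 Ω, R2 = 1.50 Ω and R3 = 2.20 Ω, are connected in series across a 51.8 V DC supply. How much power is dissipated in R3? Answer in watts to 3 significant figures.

Series elements share the same current, so find I first, then use P = I²R.
R_total = 100 + 1.50 + 2.20 = 103.7 Ω
I = V / R_total = 51.8 / 103.7 = 0.4995 A
P_R3 = I² × R3 = (0.4995)² × 2.20 = 0.5489 W

0.549 W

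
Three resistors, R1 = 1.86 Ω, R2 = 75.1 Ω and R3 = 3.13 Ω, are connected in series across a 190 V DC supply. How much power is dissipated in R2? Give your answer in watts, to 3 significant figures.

Every series element carries the same I. Get I from the total resistance, then P = I² × R2.
R_total = 1.86 + 75.1 + 3.13 = 80.09 Ω
I = V / R_total = 190 / 80.09 = 2.372 A
P_R2 = I² × R2 = (2.372)² × 75.1 = 422.7 W

423 W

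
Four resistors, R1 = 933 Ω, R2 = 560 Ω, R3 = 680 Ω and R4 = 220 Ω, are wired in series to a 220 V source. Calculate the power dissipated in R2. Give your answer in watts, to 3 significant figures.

Every series element carries the same I. Get I from the total resistance, then P = I² × R2.
R_total = 933 + 560 + 680 + 220 = 2393 Ω
I = V / R_total = 220 / 2393 = 0.09193 A
P_R2 = I² × R2 = (0.09193)² × 560 = 4.733 W

4.73 W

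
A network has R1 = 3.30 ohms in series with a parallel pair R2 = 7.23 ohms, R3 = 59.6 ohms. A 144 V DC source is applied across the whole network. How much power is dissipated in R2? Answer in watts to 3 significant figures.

1250 W

Reduce the parallel pair to R_p first; the network is then a simple series string.
R_p = (7.23×59.6)/(7.23+59.6) = 6.448 Ω
R_total = 3.30 + 6.448 = 9.748 Ω
I = V / R_total = 144 / 9.748 = 14.77 A
Voltage across the parallel pair: V_p = I × R_p = 14.77 × 6.448 = 95.25 V
R2 is across V_p, so use P = V²/R for that branch.
P_R2 = (95.25)² / 7.23 = 1255 W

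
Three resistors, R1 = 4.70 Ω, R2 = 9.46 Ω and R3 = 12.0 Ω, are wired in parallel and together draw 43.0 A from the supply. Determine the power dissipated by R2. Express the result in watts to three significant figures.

Parallel branches share V, not I — compute V via R_eq, then use V²/R for the target branch.
1/R_eq = 1/4.70 + 1/9.46 + 1/12.0 ⇒ R_eq = 2.489 Ω
V = I_total × R_eq = 43.00 × 2.489 = 107.0 V
P_R2 = V² / R2 = (107.0)² / 9.46 = 1211 W

1210 W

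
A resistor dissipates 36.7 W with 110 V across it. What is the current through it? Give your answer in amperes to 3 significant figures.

Inverting the appropriate power form: I = P / V.
I = 36.7 / 110 = 0.3336 A

0.334 A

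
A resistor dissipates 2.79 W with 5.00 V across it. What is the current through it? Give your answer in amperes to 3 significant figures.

0.558 A

The two known quantities fix the third via I = P / V.
I = 2.79 / 5.00 = 0.5580 A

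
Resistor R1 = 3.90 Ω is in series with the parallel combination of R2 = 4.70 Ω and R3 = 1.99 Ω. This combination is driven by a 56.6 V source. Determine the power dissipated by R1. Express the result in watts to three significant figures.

445 W

Replace R2 and R3 with their parallel equivalent so the circuit becomes R1 in series with R_p.
R_p = (4.70×1.99)/(4.70+1.99) = 1.398 Ω
R_total = 3.90 + 1.398 = 5.298 Ω
I = V / R_total = 56.6 / 5.298 = 10.68 A
R1 carries the full series current, so P = I²R.
P_R1 = (10.68)² × 3.90 = 445.1 W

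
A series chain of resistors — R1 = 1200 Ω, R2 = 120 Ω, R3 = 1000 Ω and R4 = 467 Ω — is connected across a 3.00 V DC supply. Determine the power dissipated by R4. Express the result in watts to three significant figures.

In a series string the same current flows through every resistor — find that current, then P = I²R for the one we want.
R_total = 1200 + 120 + 1000 + 467 = 2787 Ω
I = V / R_total = 3.00 / 2787 = 0.001076 A
P_R4 = I² × R4 = (0.001076)² × 467 = 0.0005411 W

0.000541 W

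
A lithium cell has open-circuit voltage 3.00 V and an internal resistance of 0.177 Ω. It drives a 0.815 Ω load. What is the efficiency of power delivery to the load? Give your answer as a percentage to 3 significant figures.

82.2 %

The source delivers εI, of which I²R reaches the load and I²r is lost; since I is common, η = R/(R+r).
η = R / (R + r) = 0.815 / (0.815 + 0.177) = 0.8216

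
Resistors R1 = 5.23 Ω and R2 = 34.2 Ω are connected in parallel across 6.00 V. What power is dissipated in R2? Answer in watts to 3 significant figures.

1.05 W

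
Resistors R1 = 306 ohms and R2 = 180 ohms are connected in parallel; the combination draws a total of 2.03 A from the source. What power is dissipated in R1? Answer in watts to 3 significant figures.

We need the common branch voltage; get it from I_total × R_eq, then P = V²/R for the branch.
1/R_eq = 1/306 + 1/180 ⇒ R_eq = 113.3 Ω
V = I_total × R_eq = 2.030 × 113.3 = 230.1 V
P_R1 = V² / R1 = (230.1)² / 306 = 173.0 W

173 W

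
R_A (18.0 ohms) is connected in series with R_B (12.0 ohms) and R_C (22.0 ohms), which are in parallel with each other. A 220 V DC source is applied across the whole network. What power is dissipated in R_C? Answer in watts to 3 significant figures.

Replace R_B and R_C with their parallel equivalent so the circuit becomes R_A in series with R_p.
R_p = (12.0×22.0)/(12.0+22.0) = 7.765 Ω
R_total = 18.0 + 7.765 = 25.76 Ω
I = V / R_total = 220 / 25.76 = 8.539 A
Voltage across the parallel pair: V_p = I × R_p = 8.539 × 7.765 = 66.30 V
With V_p across R_C, its power is V_p²/R_C.
P_R_C = (66.30)² / 22.0 = 199.8 W

200 W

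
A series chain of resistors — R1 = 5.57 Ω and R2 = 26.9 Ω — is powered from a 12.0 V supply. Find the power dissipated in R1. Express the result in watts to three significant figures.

0.761 W

In a series string the same current flows through every resistor — find that current, then P = I²R for the one we want.
R_total = 5.57 + 26.9 = 32.47 Ω
I = V / R_total = 12.0 / 32.47 = 0.3696 A
P_R1 = I² × R1 = (0.3696)² × 5.57 = 0.7608 W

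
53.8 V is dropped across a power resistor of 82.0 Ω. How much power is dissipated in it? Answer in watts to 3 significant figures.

V and R are stated; P = V²/R avoids computing the current.
P = (53.8 V)² / 82.0 Ω = 35.30 W

35.3 W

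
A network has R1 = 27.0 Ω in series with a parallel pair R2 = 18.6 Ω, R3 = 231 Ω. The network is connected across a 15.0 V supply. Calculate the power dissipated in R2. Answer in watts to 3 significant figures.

Collapse R2‖R3 to a single equivalent, reducing the network to two series elements.
R_p = (18.6×231)/(18.6+231) = 17.21 Ω
R_total = 27.0 + 17.21 = 44.21 Ω
I = V / R_total = 15.0 / 44.21 = 0.3393 A
Voltage across the parallel pair: V_p = I × R_p = 0.3393 × 17.21 = 5.840 V
R2 sees V_p directly, so P = V_p² / R2.
P_R2 = (5.840)² / 18.6 = 1.834 W

1.83 W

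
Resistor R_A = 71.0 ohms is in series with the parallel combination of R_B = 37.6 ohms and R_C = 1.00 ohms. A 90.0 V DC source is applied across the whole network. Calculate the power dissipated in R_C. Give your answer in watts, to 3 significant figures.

Reduce the parallel pair to R_p first; the network is then a simple series string.
R_p = (37.6×1.00)/(37.6+1.00) = 0.9741 Ω
R_total = 71.0 + 0.9741 = 71.97 Ω
I = V / R_total = 90.0 / 71.97 = 1.250 A
Voltage across the parallel pair: V_p = I × R_p = 1.250 × 0.9741 = 1.218 V
R_C is across V_p, so use P = V²/R for that branch.
P_R_C = (1.218)² / 1.00 = 1.484 W

1.48 W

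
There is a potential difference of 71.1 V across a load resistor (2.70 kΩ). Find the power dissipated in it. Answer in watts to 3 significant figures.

1.87 W

V and R are stated; P = V²/R avoids computing the current.
P = (71.1 V)² / 2700 Ω = 1.872 W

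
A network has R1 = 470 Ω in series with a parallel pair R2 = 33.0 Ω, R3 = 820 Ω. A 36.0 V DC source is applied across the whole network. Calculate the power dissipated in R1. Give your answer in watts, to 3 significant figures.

2.42 W

Collapse R2‖R3 to a single equivalent, reducing the network to two series elements.
R_p = (33.0×820)/(33.0+820) = 31.72 Ω
R_total = 470 + 31.72 = 501.7 Ω
I = V / R_total = 36.0 / 501.7 = 0.07175 A
R1 is in the main series path, so its power is I²R1.
P_R1 = (0.07175)² × 470 = 2.420 W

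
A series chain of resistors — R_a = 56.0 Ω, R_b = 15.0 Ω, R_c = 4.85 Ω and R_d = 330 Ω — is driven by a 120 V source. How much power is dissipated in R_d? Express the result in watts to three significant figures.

Every series element carries the same I. Get I from the total resistance, then P = I² × R_d.
R_total = 56.0 + 15.0 + 4.85 + 330 = 405.9 Ω
I = V / R_total = 120 / 405.9 = 0.2957 A
P_R_d = I² × R_d = (0.2957)² × 330 = 28.85 W

28.8 W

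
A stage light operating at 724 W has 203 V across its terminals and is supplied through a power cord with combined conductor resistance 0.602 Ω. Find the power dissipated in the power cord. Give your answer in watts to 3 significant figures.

Line loss is just I²R for the cable — we know both I and R_line directly.
I = P / V = 724 / 203 = 3.567 A through the power cord.
P_line = I² R_line = (3.567)² × 0.602 = 7.657 W

7.66 W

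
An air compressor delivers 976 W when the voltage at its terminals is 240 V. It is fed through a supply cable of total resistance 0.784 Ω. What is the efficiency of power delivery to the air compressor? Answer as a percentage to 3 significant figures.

98.7 %

I = P / V = 976 / 240 = 4.067 A through the supply cable.
P_line = I² R_line = (4.067)² × 0.784 = 12.97 W
P_source = P_load + P_line = 976.0 + 12.97 = 989.0 W
η = P_load / P_source = 976.0 / 989.0 = 0.9869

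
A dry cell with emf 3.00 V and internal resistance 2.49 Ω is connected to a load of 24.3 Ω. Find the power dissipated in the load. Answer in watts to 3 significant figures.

0.305 W

With r and R in series, I = ε/(r+R); the load dissipates I²R.
I = ε / (r + R) = 3.00 / (2.49 + 24.3) = 0.1120 A
P_load = I² R = (0.1120)² × 24.3 = 0.3047 W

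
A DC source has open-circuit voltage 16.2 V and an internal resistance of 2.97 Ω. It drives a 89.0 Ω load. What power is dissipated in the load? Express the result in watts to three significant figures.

2.76 W

With r and R in series, I = ε/(r+R); the load dissipates I²R.
I = ε / (r + R) = 16.2 / (2.97 + 89.0) = 0.1761 A
P_load = I² R = (0.1761)² × 89.0 = 2.761 W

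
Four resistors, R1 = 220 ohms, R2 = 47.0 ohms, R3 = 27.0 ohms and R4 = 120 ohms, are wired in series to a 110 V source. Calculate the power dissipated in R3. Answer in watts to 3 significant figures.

Since the resistors are in series they all carry the loop current I = V/R_total; the power in any one is I²R.
R_total = 220 + 47.0 + 27.0 + 120 = 414.0 Ω
I = V / R_total = 110 / 414.0 = 0.2657 A
P_R3 = I² × R3 = (0.2657)² × 27.0 = 1.906 W

1.91 W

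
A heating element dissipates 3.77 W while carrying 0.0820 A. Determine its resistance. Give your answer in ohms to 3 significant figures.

561 Ω

The two known quantities fix the third via R = P / I².
R = 3.77 / (0.08200)² = 560.7 Ω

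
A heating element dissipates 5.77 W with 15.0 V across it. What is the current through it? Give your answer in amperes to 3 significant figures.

0.385 A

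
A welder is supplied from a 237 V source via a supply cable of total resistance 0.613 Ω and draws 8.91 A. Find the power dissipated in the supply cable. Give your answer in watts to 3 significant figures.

Line loss is just I²R for the cable — we know both I and R_line directly.
The supply cable carries the full 8.91 A.
P_line = I² R_line = (8.910)² × 0.613 = 48.66 W

48.7 W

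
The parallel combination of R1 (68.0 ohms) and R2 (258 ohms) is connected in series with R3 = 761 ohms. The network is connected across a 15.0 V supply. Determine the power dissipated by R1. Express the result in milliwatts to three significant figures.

Combine R1 and R2 into their parallel equivalent first, reducing the network to two series resistors.
R_p = (68.0×258)/(68.0+258) = 53.82 Ω
R_total = R_p + 761 = 53.82 + 761 = 814.8 Ω
I = V / R_total = 15.0 / 814.8 = 0.01841 A
Voltage across the parallel pair: V_p = I × R_p = 0.01841 × 53.82 = 0.9907 V
R1 sits across V_p; its power is V_p²/R.
P_R1 = (0.9907)² / 68.0 = 0.01443 W

14.4 mW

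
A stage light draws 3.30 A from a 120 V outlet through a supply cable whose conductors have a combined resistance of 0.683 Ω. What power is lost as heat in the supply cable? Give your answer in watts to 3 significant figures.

Only the current and the line resistance are needed for the I²R loss.
The supply cable carries the full 3.30 A.
P_line = I² R_line = (3.300)² × 0.683 = 7.438 W

7.44 W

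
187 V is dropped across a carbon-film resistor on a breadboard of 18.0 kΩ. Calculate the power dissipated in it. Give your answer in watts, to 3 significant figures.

1.94 W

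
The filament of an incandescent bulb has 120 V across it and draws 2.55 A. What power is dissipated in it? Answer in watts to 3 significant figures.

Both the voltage across and the current through the element are known, so P = V I applies directly.
P = 120 V × 2.550 A = 306.0 W

306 W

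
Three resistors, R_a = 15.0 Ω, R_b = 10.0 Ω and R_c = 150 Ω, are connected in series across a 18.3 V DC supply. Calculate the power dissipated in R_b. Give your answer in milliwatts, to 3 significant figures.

Since the resistors are in series they all carry the loop current I = V/R_total; the power in any one is I²R.
R_total = 15.0 + 10.0 + 150 = 175.0 Ω
I = V / R_total = 18.3 / 175.0 = 0.1046 A
P_R_b = I² × R_b = (0.1046)² × 10.0 = 0.1094 W

109 mW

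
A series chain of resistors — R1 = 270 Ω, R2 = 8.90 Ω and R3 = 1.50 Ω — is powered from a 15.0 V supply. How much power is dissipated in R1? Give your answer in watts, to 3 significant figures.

0.773 W

Series elements share the same current, so find I first, then use P = I²R.
R_total = 270 + 8.90 + 1.50 = 280.4 Ω
I = V / R_total = 15.0 / 280.4 = 0.05350 A
P_R1 = I² × R1 = (0.05350)² × 270 = 0.7727 W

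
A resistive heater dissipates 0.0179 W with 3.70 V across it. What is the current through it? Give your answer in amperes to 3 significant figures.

0.00484 A

From P = V I = I²R = V²/R, with the two given quantities we get I = P / V.
I = 0.0179 / 3.70 = 0.004838 A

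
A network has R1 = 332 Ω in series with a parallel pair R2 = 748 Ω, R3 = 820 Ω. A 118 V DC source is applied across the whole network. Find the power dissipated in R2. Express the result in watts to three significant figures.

5.45 W

First combine the parallel branches into one equivalent R_p, then R1 + R_p is a series pair.
R_p = (748×820)/(748+820) = 391.2 Ω
R_total = 332 + 391.2 = 723.2 Ω
I = V / R_total = 118 / 723.2 = 0.1632 A
Voltage across the parallel pair: V_p = I × R_p = 0.1632 × 391.2 = 63.83 V
With V_p across R2, its power is V_p²/R2.
P_R2 = (63.83)² / 748 = 5.446 W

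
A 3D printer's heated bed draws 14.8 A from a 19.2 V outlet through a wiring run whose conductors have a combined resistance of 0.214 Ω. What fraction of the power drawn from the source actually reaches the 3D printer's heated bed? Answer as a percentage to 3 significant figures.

The wiring run carries the full 14.8 A.
P_line = I² R_line = (14.80)² × 0.214 = 46.87 W
P_source = V I = 19.2 × 14.80 = 284.2 W; P_load = 237.3 W
η = P_load / P_source = 237.3 / 284.2 = 0.8350

83.5 %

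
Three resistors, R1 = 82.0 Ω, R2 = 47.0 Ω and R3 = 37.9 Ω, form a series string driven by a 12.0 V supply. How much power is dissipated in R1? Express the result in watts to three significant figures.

0.424 W

Since the resistors are in series they all carry the loop current I = V/R_total; the power in any one is I²R.
R_total = 82.0 + 47.0 + 37.9 = 166.9 Ω
I = V / R_total = 12.0 / 166.9 = 0.07190 A
P_R1 = I² × R1 = (0.07190)² × 82.0 = 0.4239 W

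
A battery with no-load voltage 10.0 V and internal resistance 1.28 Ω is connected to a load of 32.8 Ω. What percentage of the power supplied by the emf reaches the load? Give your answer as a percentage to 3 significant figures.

96.2 %

Efficiency is P_load / P_total. With a series r and R sharing the same I, P = I²R for each, so η = R/(R+r).
η = R / (R + r) = 32.8 / (32.8 + 1.28) = 0.9624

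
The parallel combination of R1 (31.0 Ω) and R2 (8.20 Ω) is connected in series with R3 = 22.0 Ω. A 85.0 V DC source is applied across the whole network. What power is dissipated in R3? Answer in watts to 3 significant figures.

196 W

Collapse the R1‖R2 pair into one equivalent R_p; then R_p and R3 form a series string.
R_p = (31.0×8.20)/(31.0+8.20) = 6.485 Ω
R_total = R_p + 22.0 = 6.485 + 22.0 = 28.48 Ω
I = V / R_total = 85.0 / 28.48 = 2.984 A
R3 is the series element, so its power is I²R.
P_R3 = (2.984)² × 22.0 = 195.9 W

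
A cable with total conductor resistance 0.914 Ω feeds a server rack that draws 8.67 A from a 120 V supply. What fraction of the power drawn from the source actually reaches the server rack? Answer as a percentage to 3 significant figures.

93.4 %

The cable carries the full 8.67 A.
P_line = I² R_line = (8.670)² × 0.914 = 68.70 W
P_source = V I = 120 × 8.670 = 1040 W; P_load = 971.7 W
η = P_load / P_source = 971.7 / 1040 = 0.9340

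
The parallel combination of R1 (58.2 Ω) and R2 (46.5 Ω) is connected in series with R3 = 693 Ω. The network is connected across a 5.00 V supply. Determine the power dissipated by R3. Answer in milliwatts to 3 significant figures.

Reduce the parallel combination to a single R_p; the circuit then becomes R_p in series with the remaining resistor.
R_p = (58.2×46.5)/(58.2+46.5) = 25.85 Ω
R_total = R_p + 693 = 25.85 + 693 = 718.8 Ω
I = V / R_total = 5.00 / 718.8 = 0.006956 A
All the supply current flows through R3; use P = I²R3.
P_R3 = (0.006956)² × 693 = 0.03353 W

33.5 mW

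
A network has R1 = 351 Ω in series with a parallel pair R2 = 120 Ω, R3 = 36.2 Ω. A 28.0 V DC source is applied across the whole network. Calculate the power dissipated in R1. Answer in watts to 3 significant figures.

Collapse R2‖R3 to a single equivalent, reducing the network to two series elements.
R_p = (120×36.2)/(120+36.2) = 27.81 Ω
R_total = 351 + 27.81 = 378.8 Ω
I = V / R_total = 28.0 / 378.8 = 0.07392 A
R1 is in the main series path, so its power is I²R1.
P_R1 = (0.07392)² × 351 = 1.918 W

1.92 W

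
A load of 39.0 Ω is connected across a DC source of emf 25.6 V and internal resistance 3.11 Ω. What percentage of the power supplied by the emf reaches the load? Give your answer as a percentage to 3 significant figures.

92.6 %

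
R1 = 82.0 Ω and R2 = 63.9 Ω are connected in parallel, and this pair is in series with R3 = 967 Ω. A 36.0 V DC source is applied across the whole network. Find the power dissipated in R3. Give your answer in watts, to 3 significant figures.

1.25 W

Combine R1 and R2 into their parallel equivalent first, reducing the network to two series resistors.
R_p = (82.0×63.9)/(82.0+63.9) = 35.91 Ω
R_total = R_p + 967 = 35.91 + 967 = 1003 Ω
I = V / R_total = 36.0 / 1003 = 0.03590 A
All the supply current flows through R3; use P = I²R3.
P_R3 = (0.03590)² × 967 = 1.246 W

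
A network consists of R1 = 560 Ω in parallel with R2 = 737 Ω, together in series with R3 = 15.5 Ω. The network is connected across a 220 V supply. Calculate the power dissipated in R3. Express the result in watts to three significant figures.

6.74 W

Reduce the parallel combination to a single R_p; the circuit then becomes R_p in series with the remaining resistor.
R_p = (560×737)/(560+737) = 318.2 Ω
R_total = R_p + 15.5 = 318.2 + 15.5 = 333.7 Ω
I = V / R_total = 220 / 333.7 = 0.6593 A
R3 is the series element, so its power is I²R.
P_R3 = (0.6593)² × 15.5 = 6.737 W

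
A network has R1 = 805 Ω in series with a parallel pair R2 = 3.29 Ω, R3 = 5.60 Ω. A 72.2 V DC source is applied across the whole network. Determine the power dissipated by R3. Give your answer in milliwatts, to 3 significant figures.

6.14 mW

Replace R2 and R3 with their parallel equivalent so the circuit becomes R1 in series with R_p.
R_p = (3.29×5.60)/(3.29+5.60) = 2.072 Ω
R_total = 805 + 2.072 = 807.1 Ω
I = V / R_total = 72.2 / 807.1 = 0.08946 A
Voltage across the parallel pair: V_p = I × R_p = 0.08946 × 2.072 = 0.1854 V
With V_p across R3, its power is V_p²/R3.
P_R3 = (0.1854)² / 5.60 = 0.006138 W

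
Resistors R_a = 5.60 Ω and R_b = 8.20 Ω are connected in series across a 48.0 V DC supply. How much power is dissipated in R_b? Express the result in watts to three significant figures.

Every series element carries the same I. Get I from the total resistance, then P = I² × R_b.
R_total = 5.60 + 8.20 = 13.80 Ω
I = V / R_total = 48.0 / 13.80 = 3.478 A
P_R_b = I² × R_b = (3.478)² × 8.20 = 99.21 W

99.2 W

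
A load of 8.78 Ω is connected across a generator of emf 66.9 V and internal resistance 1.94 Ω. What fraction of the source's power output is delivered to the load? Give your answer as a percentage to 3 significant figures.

81.9 %

Both r and R carry the same current, so the power split is just the resistance split: η = R/(R+r).
η = R / (R + r) = 8.78 / (8.78 + 1.94) = 0.8190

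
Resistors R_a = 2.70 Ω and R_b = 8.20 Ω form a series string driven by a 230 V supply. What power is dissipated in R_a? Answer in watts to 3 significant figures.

Every series element carries the same I. Get I from the total resistance, then P = I² × R_a.
R_total = 2.70 + 8.20 = 10.90 Ω
I = V / R_total = 230 / 10.90 = 21.10 A
P_R_a = I² × R_a = (21.10)² × 2.70 = 1202 W

1200 W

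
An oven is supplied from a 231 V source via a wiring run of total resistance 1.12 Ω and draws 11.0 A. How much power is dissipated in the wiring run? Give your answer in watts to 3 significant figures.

136 W

Only the current and the line resistance are needed for the I²R loss.
The wiring run carries the full 11.0 A.
P_line = I² R_line = (11.00)² × 1.12 = 135.5 W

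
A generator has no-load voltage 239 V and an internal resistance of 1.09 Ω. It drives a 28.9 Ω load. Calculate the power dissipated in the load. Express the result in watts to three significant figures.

The internal resistance and the load are in series, so the same I flows through both; get I from ε/(r+R), then I²R for the load.
I = ε / (r + R) = 239 / (1.09 + 28.9) = 7.969 A
P_load = I² R = (7.969)² × 28.9 = 1835 W

1840 W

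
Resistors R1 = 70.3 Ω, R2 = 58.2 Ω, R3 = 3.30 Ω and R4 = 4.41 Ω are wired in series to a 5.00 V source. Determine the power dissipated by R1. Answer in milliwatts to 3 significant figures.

Since the resistors are in series they all carry the loop current I = V/R_total; the power in any one is I²R.
R_total = 70.3 + 58.2 + 3.30 + 4.41 = 136.2 Ω
I = V / R_total = 5.00 / 136.2 = 0.03671 A
P_R1 = I² × R1 = (0.03671)² × 70.3 = 0.09473 W

94.7 mW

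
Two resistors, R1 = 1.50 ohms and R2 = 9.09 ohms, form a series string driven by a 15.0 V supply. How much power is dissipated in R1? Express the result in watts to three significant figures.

Since the resistors are in series they all carry the loop current I = V/R_total; the power in any one is I²R.
R_total = 1.50 + 9.09 = 10.59 Ω
I = V / R_total = 15.0 / 10.59 = 1.416 A
P_R1 = I² × R1 = (1.416)² × 1.50 = 3.009 W

3.01 W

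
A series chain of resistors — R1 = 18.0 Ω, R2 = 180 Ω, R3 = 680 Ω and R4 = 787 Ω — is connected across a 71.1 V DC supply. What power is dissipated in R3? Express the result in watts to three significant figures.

Every series element carries the same I. Get I from the total resistance, then P = I² × R3.
R_total = 18.0 + 180 + 680 + 787 = 1665 Ω
I = V / R_total = 71.1 / 1665 = 0.04270 A
P_R3 = I² × R3 = (0.04270)² × 680 = 1.240 W

1.24 W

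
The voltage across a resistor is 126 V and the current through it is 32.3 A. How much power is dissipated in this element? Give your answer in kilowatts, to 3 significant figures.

4.07 kW

Both the voltage across and the current through the element are known, so P = V I applies directly.
P = 126 V × 32.30 A = 4070 W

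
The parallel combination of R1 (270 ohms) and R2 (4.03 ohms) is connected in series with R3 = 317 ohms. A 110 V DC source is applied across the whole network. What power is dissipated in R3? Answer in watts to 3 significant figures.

37.2 W

Reduce the parallel combination to a single R_p; the circuit then becomes R_p in series with the remaining resistor.
R_p = (270×4.03)/(270+4.03) = 3.971 Ω
R_total = R_p + 317 = 3.971 + 317 = 321.0 Ω
I = V / R_total = 110 / 321.0 = 0.3427 A
R3 is the series element, so its power is I²R.
P_R3 = (0.3427)² × 317 = 37.23 W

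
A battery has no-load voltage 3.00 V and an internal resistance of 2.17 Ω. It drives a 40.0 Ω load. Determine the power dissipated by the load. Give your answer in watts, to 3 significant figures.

0.202 W

With r and R in series, I = ε/(r+R); the load dissipates I²R.
I = ε / (r + R) = 3.00 / (2.17 + 40.0) = 0.07114 A
P_load = I² R = (0.07114)² × 40.0 = 0.2024 W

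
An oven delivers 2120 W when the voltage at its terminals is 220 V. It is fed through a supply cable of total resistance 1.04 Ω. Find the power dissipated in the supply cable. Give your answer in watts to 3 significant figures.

Line loss is just I²R for the cable — we know both I and R_line directly.
I = P / V = 2120 / 220 = 9.636 A through the supply cable.
P_line = I² R_line = (9.636)² × 1.04 = 96.57 W

96.6 W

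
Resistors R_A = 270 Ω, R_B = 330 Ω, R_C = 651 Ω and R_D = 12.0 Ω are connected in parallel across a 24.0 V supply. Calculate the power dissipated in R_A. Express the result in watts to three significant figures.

Parallel branches share the same voltage; P = V²/R gives the branch power in one step.
P_R_A = V² / R_A = (24.0)² / 270 Ω = 2.133 W

2.13 W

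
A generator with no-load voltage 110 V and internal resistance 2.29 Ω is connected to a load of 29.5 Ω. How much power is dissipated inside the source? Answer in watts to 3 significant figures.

27.4 W

The source's internal resistance is just another series element carrying I; its dissipation is I²r.
I = ε / (r + R) = 110 / (2.29 + 29.5) = 3.460 A
P_int = I² r = (3.460)² × 2.29 = 27.42 W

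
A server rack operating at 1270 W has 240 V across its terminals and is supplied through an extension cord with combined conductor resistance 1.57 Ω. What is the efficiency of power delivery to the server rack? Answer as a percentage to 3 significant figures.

I = P / V = 1270 / 240 = 5.292 A through the extension cord.
P_line = I² R_line = (5.292)² × 1.57 = 43.96 W
P_source = P_load + P_line = 1270 + 43.96 = 1314 W
η = P_load / P_source = 1270 / 1314 = 0.9665

96.7 %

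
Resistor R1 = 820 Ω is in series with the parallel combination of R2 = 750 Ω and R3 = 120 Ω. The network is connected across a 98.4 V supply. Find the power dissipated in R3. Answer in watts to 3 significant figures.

1.01 W

First combine the parallel branches into one equivalent R_p, then R1 + R_p is a series pair.
R_p = (750×120)/(750+120) = 103.4 Ω
R_total = 820 + 103.4 = 923.4 Ω
I = V / R_total = 98.4 / 923.4 = 0.1066 A
Voltage across the parallel pair: V_p = I × R_p = 0.1066 × 103.4 = 11.02 V
With V_p across R3, its power is V_p²/R3.
P_R3 = (11.02)² / 120 = 1.013 W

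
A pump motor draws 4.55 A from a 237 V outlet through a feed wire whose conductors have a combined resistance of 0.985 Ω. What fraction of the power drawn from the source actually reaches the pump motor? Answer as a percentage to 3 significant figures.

The feed wire carries the full 4.55 A.
P_line = I² R_line = (4.550)² × 0.985 = 20.39 W
P_source = V I = 237 × 4.550 = 1078 W; P_load = 1058 W
η = P_load / P_source = 1058 / 1078 = 0.9811

98.1 %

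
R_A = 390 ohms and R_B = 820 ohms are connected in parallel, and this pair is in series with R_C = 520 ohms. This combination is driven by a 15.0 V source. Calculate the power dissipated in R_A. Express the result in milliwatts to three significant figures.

Collapse the R_A‖R_B pair into one equivalent R_p; then R_p and R_C form a series string.
R_p = (390×820)/(390+820) = 264.3 Ω
R_total = R_p + 520 = 264.3 + 520 = 784.3 Ω
I = V / R_total = 15.0 / 784.3 = 0.01913 A
Voltage across the parallel pair: V_p = I × R_p = 0.01913 × 264.3 = 5.055 V
Use P = V²/R for R_A with V = V_p.
P_R_A = (5.055)² / 390 = 0.06552 W

65.5 mW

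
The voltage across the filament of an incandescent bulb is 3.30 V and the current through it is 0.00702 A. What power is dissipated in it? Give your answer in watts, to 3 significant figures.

0.0232 W

Both the voltage across and the current through the element are known, so P = V I applies directly.
P = 3.30 V × 0.007020 A = 0.02317 W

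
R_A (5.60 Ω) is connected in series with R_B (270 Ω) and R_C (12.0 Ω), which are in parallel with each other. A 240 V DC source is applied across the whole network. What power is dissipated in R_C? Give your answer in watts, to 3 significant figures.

2170 W

Reduce the parallel pair to R_p first; the network is then a simple series string.
R_p = (270×12.0)/(270+12.0) = 11.49 Ω
R_total = 5.60 + 11.49 = 17.09 Ω
I = V / R_total = 240 / 17.09 = 14.04 A
Voltage across the parallel pair: V_p = I × R_p = 14.04 × 11.49 = 161.4 V
With V_p across R_C, its power is V_p²/R_C.
P_R_C = (161.4)² / 12.0 = 2170 W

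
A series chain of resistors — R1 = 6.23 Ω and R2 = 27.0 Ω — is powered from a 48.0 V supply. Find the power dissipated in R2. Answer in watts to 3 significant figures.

56.3 W

Since the resistors are in series they all carry the loop current I = V/R_total; the power in any one is I²R.
R_total = 6.23 + 27.0 = 33.23 Ω
I = V / R_total = 48.0 / 33.23 = 1.444 A
P_R2 = I² × R2 = (1.444)² × 27.0 = 56.34 W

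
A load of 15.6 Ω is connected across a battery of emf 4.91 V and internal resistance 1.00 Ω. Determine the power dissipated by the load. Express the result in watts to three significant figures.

With r and R in series, I = ε/(r+R); the load dissipates I²R.
I = ε / (r + R) = 4.91 / (1.00 + 15.6) = 0.2958 A
P_load = I² R = (0.2958)² × 15.6 = 1.365 W

1.36 W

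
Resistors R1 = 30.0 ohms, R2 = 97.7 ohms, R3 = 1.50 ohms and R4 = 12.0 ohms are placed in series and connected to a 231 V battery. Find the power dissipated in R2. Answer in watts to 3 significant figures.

261 W

Series elements share the same current, so find I first, then use P = I²R.
R_total = 30.0 + 97.7 + 1.50 + 12.0 = 141.2 Ω
I = V / R_total = 231 / 141.2 = 1.636 A
P_R2 = I² × R2 = (1.636)² × 97.7 = 261.5 W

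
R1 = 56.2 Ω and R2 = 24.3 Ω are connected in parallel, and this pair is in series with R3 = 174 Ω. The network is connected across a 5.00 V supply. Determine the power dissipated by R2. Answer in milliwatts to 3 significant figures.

Reduce the parallel combination to a single R_p; the circuit then becomes R_p in series with the remaining resistor.
R_p = (56.2×24.3)/(56.2+24.3) = 16.96 Ω
R_total = R_p + 174 = 16.96 + 174 = 191.0 Ω
I = V / R_total = 5.00 / 191.0 = 0.02618 A
Voltage across the parallel pair: V_p = I × R_p = 0.02618 × 16.96 = 0.4442 V
Use P = V²/R for R2 with V = V_p.
P_R2 = (0.4442)² / 24.3 = 0.008119 W

8.12 mW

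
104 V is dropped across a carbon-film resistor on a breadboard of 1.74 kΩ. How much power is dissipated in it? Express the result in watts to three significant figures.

6.22 W

Voltage and resistance are given, so P = V²/R is the one-step route.
P = (104 V)² / 1740 Ω = 6.216 W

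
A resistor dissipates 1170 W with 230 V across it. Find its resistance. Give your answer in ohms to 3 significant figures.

Rearranging the power relation for the two known quantities gives R = V² / P.
R = (230)² / 1170 = 45.21 Ω

45.2 Ω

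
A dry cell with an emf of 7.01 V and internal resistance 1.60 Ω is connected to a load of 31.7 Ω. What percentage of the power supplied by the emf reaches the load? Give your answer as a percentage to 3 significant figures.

95.2 %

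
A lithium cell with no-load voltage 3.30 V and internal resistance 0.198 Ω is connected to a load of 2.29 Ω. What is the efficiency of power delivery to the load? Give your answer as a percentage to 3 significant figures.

92.0 %

Both r and R carry the same current, so the power split is just the resistance split: η = R/(R+r).
η = R / (R + r) = 2.29 / (2.29 + 0.198) = 0.9204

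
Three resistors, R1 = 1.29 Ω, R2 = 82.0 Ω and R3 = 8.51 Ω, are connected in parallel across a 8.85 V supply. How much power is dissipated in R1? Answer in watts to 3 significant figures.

60.7 W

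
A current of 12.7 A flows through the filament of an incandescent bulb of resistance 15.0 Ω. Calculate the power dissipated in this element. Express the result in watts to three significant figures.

Knowing I and R, the power is just I²R — no need to find V first.
P = (12.70 A)² × 15.0 Ω = 2419 W

2420 W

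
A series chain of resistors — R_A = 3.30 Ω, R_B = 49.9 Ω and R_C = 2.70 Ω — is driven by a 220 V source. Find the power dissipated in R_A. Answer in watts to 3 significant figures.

Since the resistors are in series they all carry the loop current I = V/R_total; the power in any one is I²R.
R_total = 3.30 + 49.9 + 2.70 = 55.90 Ω
I = V / R_total = 220 / 55.90 = 3.936 A
P_R_A = I² × R_A = (3.936)² × 3.30 = 51.11 W

51.1 W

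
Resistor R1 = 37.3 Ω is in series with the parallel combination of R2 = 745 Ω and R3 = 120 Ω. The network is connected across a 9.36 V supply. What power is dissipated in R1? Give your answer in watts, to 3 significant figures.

0.165 W

Replace R2 and R3 with their parallel equivalent so the circuit becomes R1 in series with R_p.
R_p = (745×120)/(745+120) = 103.4 Ω
R_total = 37.3 + 103.4 = 140.7 Ω
I = V / R_total = 9.36 / 140.7 = 0.06655 A
R1 carries the full series current, so P = I²R.
P_R1 = (0.06655)² × 37.3 = 0.1652 W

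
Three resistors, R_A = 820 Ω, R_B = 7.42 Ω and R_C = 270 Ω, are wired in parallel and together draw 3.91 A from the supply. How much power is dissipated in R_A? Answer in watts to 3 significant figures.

The branches share the same voltage, but only the total current is given — find V from the equivalent resistance first.
1/R_eq = 1/820 + 1/7.42 + 1/270 ⇒ R_eq = 7.158 Ω
V = I_total × R_eq = 3.910 × 7.158 = 27.99 V
P_R_A = V² / R_A = (27.99)² / 820 = 0.9554 W

0.955 W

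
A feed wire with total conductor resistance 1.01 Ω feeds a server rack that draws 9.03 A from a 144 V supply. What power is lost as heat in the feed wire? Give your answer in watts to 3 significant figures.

82.4 W

The feed wire is a series resistance carrying the load current; its dissipation is I²R_line.
The feed wire carries the full 9.03 A.
P_line = I² R_line = (9.030)² × 1.01 = 82.36 W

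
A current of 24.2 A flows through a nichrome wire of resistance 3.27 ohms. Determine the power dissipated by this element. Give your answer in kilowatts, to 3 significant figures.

1.92 kW

With I and R stated, P = I²R applies in one step.
P = (24.20 A)² × 3.27 Ω = 1915 W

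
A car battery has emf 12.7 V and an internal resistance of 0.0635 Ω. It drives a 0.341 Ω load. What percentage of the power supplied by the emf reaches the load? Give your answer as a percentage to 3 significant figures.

84.3 %

Both r and R carry the same current, so the power split is just the resistance split: η = R/(R+r).
η = R / (R + r) = 0.341 / (0.341 + 0.0635) = 0.8430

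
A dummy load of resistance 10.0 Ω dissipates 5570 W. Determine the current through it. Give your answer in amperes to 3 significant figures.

23.6 A

From P = V I = I²R = V²/R, with the two given quantities we get I = √(P / R).
I = √(5570 / 10.0) = 23.60 A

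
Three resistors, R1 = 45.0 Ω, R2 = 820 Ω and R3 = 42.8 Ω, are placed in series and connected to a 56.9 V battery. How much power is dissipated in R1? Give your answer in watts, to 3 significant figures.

0.177 W

Every series element carries the same I. Get I from the total resistance, then P = I² × R1.
R_total = 45.0 + 820 + 42.8 = 907.8 Ω
I = V / R_total = 56.9 / 907.8 = 0.06268 A
P_R1 = I² × R1 = (0.06268)² × 45.0 = 0.1768 W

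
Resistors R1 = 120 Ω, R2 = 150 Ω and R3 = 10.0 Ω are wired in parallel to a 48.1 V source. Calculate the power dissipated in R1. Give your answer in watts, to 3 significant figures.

Parallel branches share the same voltage; P = V²/R gives the branch power in one step.
P_R1 = V² / R1 = (48.1)² / 120 Ω = 19.28 W

19.3 W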